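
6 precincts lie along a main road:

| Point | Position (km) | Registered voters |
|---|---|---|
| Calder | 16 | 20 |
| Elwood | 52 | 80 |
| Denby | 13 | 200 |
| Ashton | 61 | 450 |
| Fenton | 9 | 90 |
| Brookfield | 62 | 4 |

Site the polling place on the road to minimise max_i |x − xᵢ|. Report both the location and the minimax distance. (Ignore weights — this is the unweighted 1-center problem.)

location 35.5, max distance 26.5

The 1-center on a line is the midpoint of the two extreme points: leftmost at 9, rightmost at 62.
Optimal location = (9 + 62)/2 = 35.5; maximum distance = (62 − 9)/2 = 26.5.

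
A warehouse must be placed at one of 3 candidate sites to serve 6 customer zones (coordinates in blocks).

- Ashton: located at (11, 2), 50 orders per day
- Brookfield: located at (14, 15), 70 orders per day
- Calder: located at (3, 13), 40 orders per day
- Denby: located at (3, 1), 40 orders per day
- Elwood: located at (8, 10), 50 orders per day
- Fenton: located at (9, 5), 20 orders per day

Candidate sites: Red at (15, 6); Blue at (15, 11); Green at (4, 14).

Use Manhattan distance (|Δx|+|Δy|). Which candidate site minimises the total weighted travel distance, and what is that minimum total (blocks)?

Green, total 3040 blocks

Total weighted distance at each candidate:
  Red (15, 6): total = 3230
  Blue (15, 11): total = 3080
  Green (4, 14): total = 3040
Minimum is at Green with total 3040 blocks.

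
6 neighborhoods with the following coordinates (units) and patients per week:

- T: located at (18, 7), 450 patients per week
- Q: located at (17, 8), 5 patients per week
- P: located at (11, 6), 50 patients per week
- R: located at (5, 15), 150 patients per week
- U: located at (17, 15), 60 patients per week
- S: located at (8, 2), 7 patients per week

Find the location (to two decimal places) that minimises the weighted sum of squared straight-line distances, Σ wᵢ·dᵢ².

(14.63, 9.22)

The minimiser of Σwᵢ‖p−pᵢ‖² is the weighted centroid p* = (Σwᵢpᵢ)/(Σwᵢ).
Σwᵢ = 722.
Σwᵢxᵢ = 450·18 + 5·17 + 50·11 + 150·5 + 60·17 + 7·8 = 10561.
Σwᵢyᵢ = 450·7 + 5·8 + 50·6 + 150·15 + 60·15 + 7·2 = 6654.
x* = 10561/722 = 14.63, y* = 6654/722 = 9.22.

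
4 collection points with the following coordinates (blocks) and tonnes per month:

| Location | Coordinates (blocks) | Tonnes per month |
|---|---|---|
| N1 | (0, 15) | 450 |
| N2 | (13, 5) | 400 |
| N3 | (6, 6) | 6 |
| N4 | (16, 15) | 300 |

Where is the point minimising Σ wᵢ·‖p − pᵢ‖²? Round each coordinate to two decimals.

The minimiser of Σwᵢ‖p−pᵢ‖² is the weighted centroid p* = (Σwᵢpᵢ)/(Σwᵢ).
Σwᵢ = 1156.
Σwᵢxᵢ = 450·0 + 400·13 + 6·6 + 300·16 = 10036.
Σwᵢyᵢ = 450·15 + 400·5 + 6·6 + 300·15 = 13286.
x* = 10036/1156 = 8.68, y* = 13286/1156 = 11.49.

(8.68, 11.49)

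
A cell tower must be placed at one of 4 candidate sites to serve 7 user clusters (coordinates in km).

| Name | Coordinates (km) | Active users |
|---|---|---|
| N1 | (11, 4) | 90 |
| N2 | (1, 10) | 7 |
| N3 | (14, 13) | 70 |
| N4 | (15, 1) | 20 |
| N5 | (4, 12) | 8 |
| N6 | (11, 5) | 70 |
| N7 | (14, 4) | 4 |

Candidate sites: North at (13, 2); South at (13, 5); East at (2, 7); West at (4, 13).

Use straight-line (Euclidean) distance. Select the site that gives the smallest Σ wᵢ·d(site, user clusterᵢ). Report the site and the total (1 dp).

South, total 1182.9 km

Total weighted distance at each candidate:
  North (13, 2): total = 1542.4
  South (13, 5): total = 1182.9
  East (2, 7): total = 2839.4
  West (4, 13): total = 2887.4
Minimum is at South with total 1182.9 km.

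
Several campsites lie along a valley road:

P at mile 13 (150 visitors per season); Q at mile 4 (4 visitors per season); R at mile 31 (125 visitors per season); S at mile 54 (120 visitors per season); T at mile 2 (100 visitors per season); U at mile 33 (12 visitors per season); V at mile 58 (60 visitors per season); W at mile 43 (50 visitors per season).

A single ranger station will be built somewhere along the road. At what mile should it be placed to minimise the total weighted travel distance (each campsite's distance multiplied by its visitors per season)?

For a sum of weighted absolute distances on a line, the optimum is the weighted median (not the mean). Total weight W = 621; half-weight = 310.5.
Sort by position and accumulate weight:
  mile 2 (T, w=100) → cum 100
  mile 4 (Q, w=4) → cum 104
  mile 13 (P, w=150) → cum 254
  mile 31 (R, w=125) → cum 379  ≥ 310.5 → median here
  mile 33 (U, w=12) → cum 391
  mile 43 (W, w=50) → cum 441
  mile 54 (S, w=120) → cum 561
  mile 58 (V, w=60) → cum 621
Optimal location: mile 31.

x = 31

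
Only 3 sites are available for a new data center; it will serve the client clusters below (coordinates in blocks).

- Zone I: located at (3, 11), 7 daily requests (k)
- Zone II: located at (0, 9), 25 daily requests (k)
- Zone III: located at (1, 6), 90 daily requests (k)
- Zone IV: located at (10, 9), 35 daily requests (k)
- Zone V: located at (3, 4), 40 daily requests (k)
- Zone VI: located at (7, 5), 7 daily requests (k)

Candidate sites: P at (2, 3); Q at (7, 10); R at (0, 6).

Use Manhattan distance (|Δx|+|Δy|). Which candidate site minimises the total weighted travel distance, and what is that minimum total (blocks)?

Total weighted distance at each candidate:
  P (2, 3): total = 1242
  Q (7, 10): total = 1710
  R (0, 6): total = 932
Minimum is at R with total 932 blocks.

R, total 932 blocks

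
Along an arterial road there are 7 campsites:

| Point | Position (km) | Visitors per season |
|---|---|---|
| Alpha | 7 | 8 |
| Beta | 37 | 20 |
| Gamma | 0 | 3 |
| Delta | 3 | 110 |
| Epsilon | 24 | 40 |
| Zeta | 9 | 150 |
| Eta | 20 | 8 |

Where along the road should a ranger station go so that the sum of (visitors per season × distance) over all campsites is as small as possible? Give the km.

For a sum of weighted absolute distances on a line, the optimum is the weighted median (not the mean). Total weight W = 339; half-weight = 169.5.
Sort by position and accumulate weight:
  km 0 (Gamma, w=3) → cum 3
  km 3 (Delta, w=110) → cum 113
  km 7 (Alpha, w=8) → cum 121
  km 9 (Zeta, w=150) → cum 271  ≥ 169.5 → median here
  km 20 (Eta, w=8) → cum 279
  km 24 (Epsilon, w=40) → cum 319
  km 37 (Beta, w=20) → cum 339
Optimal location: km 9.

x = 9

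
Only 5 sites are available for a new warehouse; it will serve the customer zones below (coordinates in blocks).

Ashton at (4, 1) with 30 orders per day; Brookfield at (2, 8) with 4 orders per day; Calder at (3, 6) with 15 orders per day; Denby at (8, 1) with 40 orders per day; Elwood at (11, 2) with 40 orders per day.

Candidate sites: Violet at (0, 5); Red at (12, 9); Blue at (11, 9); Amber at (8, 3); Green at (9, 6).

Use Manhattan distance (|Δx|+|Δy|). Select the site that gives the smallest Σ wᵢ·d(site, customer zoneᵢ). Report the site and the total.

Total weighted distance at each candidate:
  Violet (0, 5): total = 1360
  Red (12, 9): total = 1504
  Blue (11, 9): total = 1375
  Amber (8, 3): total = 584
  Green (9, 6): total = 906
Minimum is at Amber with total 584 blocks.

Amber, total 584 blocks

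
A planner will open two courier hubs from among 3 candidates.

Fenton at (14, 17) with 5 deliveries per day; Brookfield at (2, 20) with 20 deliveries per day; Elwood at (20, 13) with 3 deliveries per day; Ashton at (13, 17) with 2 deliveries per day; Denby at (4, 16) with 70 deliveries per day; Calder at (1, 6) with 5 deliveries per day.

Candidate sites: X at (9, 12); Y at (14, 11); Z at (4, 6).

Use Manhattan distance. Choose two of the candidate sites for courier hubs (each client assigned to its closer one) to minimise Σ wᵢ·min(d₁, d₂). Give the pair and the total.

{X, Z}, total 1049

Evaluate every pair (each demand assigned to the nearer of the two):
  {X, Z}: total = 1049
  {X, Y}: total = 1068
  {Y, Z}: total = 1103
Best pair: {X, Z} with total 1049.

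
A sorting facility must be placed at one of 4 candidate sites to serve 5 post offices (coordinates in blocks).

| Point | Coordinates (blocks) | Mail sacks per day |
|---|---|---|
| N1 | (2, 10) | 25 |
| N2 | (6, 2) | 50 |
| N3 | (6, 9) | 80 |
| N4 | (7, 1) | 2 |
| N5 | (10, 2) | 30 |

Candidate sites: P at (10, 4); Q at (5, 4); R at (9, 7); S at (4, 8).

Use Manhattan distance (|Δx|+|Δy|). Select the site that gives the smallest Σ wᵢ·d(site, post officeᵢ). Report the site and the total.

Total weighted distance at each candidate:
  P (10, 4): total = 1442
  Q (5, 4): total = 1075
  R (9, 7): total = 1246
  S (4, 8): total = 1120
Minimum is at Q with total 1075 blocks.

Q, total 1075 blocks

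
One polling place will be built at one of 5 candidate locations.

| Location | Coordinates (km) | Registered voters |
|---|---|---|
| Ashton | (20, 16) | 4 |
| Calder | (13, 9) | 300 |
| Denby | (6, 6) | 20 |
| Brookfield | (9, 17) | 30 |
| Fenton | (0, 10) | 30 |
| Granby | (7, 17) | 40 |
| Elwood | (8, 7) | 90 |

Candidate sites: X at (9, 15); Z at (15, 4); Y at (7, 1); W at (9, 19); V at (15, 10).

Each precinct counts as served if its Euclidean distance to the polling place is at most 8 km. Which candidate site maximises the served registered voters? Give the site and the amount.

V, covering 394

Coverage radius r = 8 km; a point is covered iff (Δx)²+(Δy)² ≤ 8² = 64.
  X (9, 15): covers {Calder, Brookfield, Granby} → 370
  Z (15, 4): covers {Calder, Elwood} → 390
  Y (7, 1): covers {Denby, Elwood} → 110
  W (9, 19): covers {Brookfield, Granby} → 70
  V (15, 10): covers {Ashton, Calder, Elwood} → 394
Maximum coverage at V: 394 registered voters.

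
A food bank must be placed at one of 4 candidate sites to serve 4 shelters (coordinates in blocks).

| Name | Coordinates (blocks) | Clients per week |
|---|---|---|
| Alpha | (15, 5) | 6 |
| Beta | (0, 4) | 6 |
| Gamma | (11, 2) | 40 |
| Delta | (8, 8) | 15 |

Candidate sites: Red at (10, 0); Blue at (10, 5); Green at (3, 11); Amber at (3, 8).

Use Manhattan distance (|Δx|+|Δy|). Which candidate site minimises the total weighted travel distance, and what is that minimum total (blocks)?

Total weighted distance at each candidate:
  Red (10, 0): total = 414
  Blue (10, 5): total = 331
  Green (3, 11): total = 968
  Amber (3, 8): total = 767
Minimum is at Blue with total 331 blocks.

Blue, total 331 blocks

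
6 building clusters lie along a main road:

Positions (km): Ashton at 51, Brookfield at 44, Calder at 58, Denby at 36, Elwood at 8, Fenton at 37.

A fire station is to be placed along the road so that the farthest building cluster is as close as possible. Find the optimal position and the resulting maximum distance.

location 33, max distance 25

The 1-center on a line is the midpoint of the two extreme points: leftmost at 8, rightmost at 58.
Optimal location = (8 + 58)/2 = 33; maximum distance = (58 − 8)/2 = 25.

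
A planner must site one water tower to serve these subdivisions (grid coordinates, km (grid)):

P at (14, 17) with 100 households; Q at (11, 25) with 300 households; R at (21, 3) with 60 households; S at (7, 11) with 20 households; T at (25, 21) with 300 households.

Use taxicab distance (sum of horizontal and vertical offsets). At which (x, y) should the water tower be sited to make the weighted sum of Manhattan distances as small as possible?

(14, 21)

Manhattan distance separates: Σwᵢ(|x−xᵢ|+|y−yᵢ|) = Σwᵢ|x−xᵢ| + Σwᵢ|y−yᵢ|, so x and y are optimised independently as 1-D weighted medians.
Total weight W = 780; half = 390.
x-coordinate, sorted with cumulative weight:
  x=7 (S, w=20) cum 20
  x=11 (Q, w=300) cum 320
  x=14 (P, w=100) cum 420  ← median
  x=21 (R, w=60) cum 480
  x=25 (T, w=300) cum 780
⇒ x* = 14
y-coordinate, sorted with cumulative weight:
  y=3 (R, w=60) cum 60
  y=11 (S, w=20) cum 80
  y=17 (P, w=100) cum 180
  y=21 (T, w=300) cum 480  ← median
  y=25 (Q, w=300) cum 780
⇒ y* = 21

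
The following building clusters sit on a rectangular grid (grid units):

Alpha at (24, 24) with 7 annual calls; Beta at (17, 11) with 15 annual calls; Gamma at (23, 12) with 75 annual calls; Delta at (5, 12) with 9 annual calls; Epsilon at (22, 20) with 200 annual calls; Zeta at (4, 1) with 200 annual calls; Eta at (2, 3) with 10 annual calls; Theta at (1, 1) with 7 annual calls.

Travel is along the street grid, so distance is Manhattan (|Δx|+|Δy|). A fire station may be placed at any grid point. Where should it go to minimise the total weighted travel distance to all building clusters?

Manhattan distance separates: Σwᵢ(|x−xᵢ|+|y−yᵢ|) = Σwᵢ|x−xᵢ| + Σwᵢ|y−yᵢ|, so x and y are optimised independently as 1-D weighted medians.
Total weight W = 523; half = 261.5.
x-coordinate, sorted with cumulative weight:
  x=1 (Theta, w=7) cum 7
  x=2 (Eta, w=10) cum 17
  x=4 (Zeta, w=200) cum 217
  x=5 (Delta, w=9) cum 226
  x=17 (Beta, w=15) cum 241
  x=22 (Epsilon, w=200) cum 441  ← median
  x=23 (Gamma, w=75) cum 516
  x=24 (Alpha, w=7) cum 523
⇒ x* = 22
y-coordinate, sorted with cumulative weight:
  y=1 (Zeta, w=200) cum 200
  y=1 (Theta, w=7) cum 207
  y=3 (Eta, w=10) cum 217
  y=11 (Beta, w=15) cum 232
  y=12 (Gamma, w=75) cum 307  ← median
  y=12 (Delta, w=9) cum 316
  y=20 (Epsilon, w=200) cum 516
  y=24 (Alpha, w=7) cum 523
⇒ y* = 12

(22, 12)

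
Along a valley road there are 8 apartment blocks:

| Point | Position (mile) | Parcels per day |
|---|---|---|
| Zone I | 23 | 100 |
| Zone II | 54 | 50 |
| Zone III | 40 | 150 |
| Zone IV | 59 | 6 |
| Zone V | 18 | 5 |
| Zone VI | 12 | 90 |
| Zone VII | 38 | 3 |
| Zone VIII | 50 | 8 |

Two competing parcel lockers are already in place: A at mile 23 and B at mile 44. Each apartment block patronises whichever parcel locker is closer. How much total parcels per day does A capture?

The indifferent point is the midpoint (23+44)/2 = 33.5; apartment blocks left of it (closer to A at 23) go to A, those right go to B.
  Zone VI at 12 (w=90) → A
  Zone V at 18 (w=5) → A
  Zone I at 23 (w=100) → A
  Zone VII at 38 (w=3) → B
  Zone III at 40 (w=150) → B
  Zone VIII at 50 (w=8) → B
  Zone II at 54 (w=50) → B
  Zone IV at 59 (w=6) → B
A captures 195; B captures 217.

195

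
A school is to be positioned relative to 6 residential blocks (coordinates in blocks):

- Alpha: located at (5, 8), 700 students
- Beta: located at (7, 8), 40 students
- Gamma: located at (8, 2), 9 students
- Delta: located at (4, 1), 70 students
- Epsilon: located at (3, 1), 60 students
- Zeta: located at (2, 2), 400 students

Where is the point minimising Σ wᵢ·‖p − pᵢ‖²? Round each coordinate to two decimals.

The minimiser of Σwᵢ‖p−pᵢ‖² is the weighted centroid p* = (Σwᵢpᵢ)/(Σwᵢ).
Σwᵢ = 1279.
Σwᵢxᵢ = 700·5 + 40·7 + 9·8 + 70·4 + 60·3 + 400·2 = 5112.
Σwᵢyᵢ = 700·8 + 40·8 + 9·2 + 70·1 + 60·1 + 400·2 = 6868.
x* = 5112/1279 = 4.00, y* = 6868/1279 = 5.37.

(4.00, 5.37)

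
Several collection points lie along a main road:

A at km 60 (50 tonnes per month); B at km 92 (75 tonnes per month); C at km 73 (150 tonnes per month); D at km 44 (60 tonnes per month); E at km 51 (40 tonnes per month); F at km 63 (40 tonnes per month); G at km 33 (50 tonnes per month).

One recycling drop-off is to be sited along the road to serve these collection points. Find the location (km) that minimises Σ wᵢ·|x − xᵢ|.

For a sum of weighted absolute distances on a line, the optimum is the weighted median (not the mean). Total weight W = 465; half-weight = 232.5.
Sort by position and accumulate weight:
  km 33 (G, w=50) → cum 50
  km 44 (D, w=60) → cum 110
  km 51 (E, w=40) → cum 150
  km 60 (A, w=50) → cum 200
  km 63 (F, w=40) → cum 240  ≥ 232.5 → median here
  km 73 (C, w=150) → cum 390
  km 92 (B, w=75) → cum 465
Optimal location: km 63.

x = 63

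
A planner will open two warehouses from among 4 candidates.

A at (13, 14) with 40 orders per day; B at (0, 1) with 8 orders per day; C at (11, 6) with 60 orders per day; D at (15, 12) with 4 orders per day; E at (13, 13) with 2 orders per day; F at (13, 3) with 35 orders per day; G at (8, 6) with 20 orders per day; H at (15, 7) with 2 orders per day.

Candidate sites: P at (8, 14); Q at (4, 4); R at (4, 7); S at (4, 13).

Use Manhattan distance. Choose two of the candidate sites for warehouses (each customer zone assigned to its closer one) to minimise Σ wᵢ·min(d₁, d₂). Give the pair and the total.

{P, Q}, total 1342

Evaluate every pair (each demand assigned to the nearer of the two):
  {P, Q}: total = 1342
  {P, R}: total = 1385
  {Q, S}: total = 1560
  {R, S}: total = 1603
  {Q, R}: total = 1742
  {P, S}: total = 1784
Best pair: {P, Q} with total 1342.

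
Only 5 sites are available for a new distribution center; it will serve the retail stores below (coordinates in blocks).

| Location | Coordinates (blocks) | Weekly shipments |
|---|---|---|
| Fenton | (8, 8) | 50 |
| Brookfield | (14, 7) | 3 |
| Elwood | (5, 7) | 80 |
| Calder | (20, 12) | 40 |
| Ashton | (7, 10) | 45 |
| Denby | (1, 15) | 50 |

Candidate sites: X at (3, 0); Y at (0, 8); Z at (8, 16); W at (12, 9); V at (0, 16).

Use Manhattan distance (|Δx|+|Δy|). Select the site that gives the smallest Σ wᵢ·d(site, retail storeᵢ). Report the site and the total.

W, total 2542 blocks

Total weighted distance at each candidate:
  X (3, 0): total = 4064
  Y (0, 8): total = 2690
  Z (8, 16): total = 2760
  W (12, 9): total = 2542
  V (0, 16): total = 3634
Minimum is at W with total 2542 blocks.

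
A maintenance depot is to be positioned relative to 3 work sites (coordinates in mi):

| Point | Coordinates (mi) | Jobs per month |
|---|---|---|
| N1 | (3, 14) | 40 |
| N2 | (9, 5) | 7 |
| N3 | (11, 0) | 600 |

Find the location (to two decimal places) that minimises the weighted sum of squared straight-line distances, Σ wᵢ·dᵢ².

(10.48, 0.92)

The minimiser of Σwᵢ‖p−pᵢ‖² is the weighted centroid p* = (Σwᵢpᵢ)/(Σwᵢ).
Σwᵢ = 647.
Σwᵢxᵢ = 40·3 + 7·9 + 600·11 = 6783.
Σwᵢyᵢ = 40·14 + 7·5 + 600·0 = 595.
x* = 6783/647 = 10.48, y* = 595/647 = 0.92.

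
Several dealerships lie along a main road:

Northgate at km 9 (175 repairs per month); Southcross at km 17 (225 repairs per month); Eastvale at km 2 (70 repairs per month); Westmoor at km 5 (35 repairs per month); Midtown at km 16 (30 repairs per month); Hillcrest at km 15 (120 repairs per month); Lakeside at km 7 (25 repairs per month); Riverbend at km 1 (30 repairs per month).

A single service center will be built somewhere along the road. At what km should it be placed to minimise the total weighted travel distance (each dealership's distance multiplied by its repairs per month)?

x = 15

For a sum of weighted absolute distances on a line, the optimum is the weighted median (not the mean). Total weight W = 710; half-weight = 355.
Sort by position and accumulate weight:
  km 1 (Riverbend, w=30) → cum 30
  km 2 (Eastvale, w=70) → cum 100
  km 5 (Westmoor, w=35) → cum 135
  km 7 (Lakeside, w=25) → cum 160
  km 9 (Northgate, w=175) → cum 335
  km 15 (Hillcrest, w=120) → cum 455  ≥ 355 → median here
  km 16 (Midtown, w=30) → cum 485
  km 17 (Southcross, w=225) → cum 710
Optimal location: km 15.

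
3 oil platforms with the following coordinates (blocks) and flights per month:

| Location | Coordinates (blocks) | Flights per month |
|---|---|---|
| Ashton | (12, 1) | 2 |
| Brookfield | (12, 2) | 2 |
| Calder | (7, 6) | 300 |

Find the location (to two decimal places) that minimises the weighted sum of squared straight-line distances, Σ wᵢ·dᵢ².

(7.07, 5.94)

The minimiser of Σwᵢ‖p−pᵢ‖² is the weighted centroid p* = (Σwᵢpᵢ)/(Σwᵢ).
Σwᵢ = 304.
Σwᵢxᵢ = 2·12 + 2·12 + 300·7 = 2148.
Σwᵢyᵢ = 2·1 + 2·2 + 300·6 = 1806.
x* = 2148/304 = 7.07, y* = 1806/304 = 5.94.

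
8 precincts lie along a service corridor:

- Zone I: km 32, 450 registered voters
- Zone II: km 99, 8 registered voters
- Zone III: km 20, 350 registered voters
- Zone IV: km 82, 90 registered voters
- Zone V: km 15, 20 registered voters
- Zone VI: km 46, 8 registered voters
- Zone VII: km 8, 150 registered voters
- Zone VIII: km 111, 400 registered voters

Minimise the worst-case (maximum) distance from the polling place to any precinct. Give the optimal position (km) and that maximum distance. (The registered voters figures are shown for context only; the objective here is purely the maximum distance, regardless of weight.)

The 1-center on a line is the midpoint of the two extreme points: leftmost at 8, rightmost at 111.
Optimal location = (8 + 111)/2 = 59.5; maximum distance = (111 − 8)/2 = 51.5.

location 59.5, max distance 51.5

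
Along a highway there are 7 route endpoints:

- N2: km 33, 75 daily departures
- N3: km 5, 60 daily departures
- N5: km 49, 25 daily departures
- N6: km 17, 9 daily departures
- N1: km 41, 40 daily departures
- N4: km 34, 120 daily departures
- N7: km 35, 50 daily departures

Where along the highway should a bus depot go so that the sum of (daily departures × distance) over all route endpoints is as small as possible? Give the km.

For a sum of weighted absolute distances on a line, the optimum is the weighted median (not the mean). Total weight W = 379; half-weight = 189.5.
Sort by position and accumulate weight:
  km 5 (N3, w=60) → cum 60
  km 17 (N6, w=9) → cum 69
  km 33 (N2, w=75) → cum 144
  km 34 (N4, w=120) → cum 264  ≥ 189.5 → median here
  km 35 (N7, w=50) → cum 314
  km 41 (N1, w=40) → cum 354
  km 49 (N5, w=25) → cum 379
Optimal location: km 34.

x = 34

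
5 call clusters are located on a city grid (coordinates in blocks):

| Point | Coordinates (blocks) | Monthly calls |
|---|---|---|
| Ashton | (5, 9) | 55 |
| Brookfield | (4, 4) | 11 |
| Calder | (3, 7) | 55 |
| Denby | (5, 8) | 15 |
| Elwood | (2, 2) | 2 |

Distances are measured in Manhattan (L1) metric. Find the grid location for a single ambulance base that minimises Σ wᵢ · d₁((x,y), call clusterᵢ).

(5, 8)

Manhattan distance separates: Σwᵢ(|x−xᵢ|+|y−yᵢ|) = Σwᵢ|x−xᵢ| + Σwᵢ|y−yᵢ|, so x and y are optimised independently as 1-D weighted medians.
Total weight W = 138; half = 69.
x-coordinate, sorted with cumulative weight:
  x=2 (Elwood, w=2) cum 2
  x=3 (Calder, w=55) cum 57
  x=4 (Brookfield, w=11) cum 68
  x=5 (Ashton, w=55) cum 123  ← median
  x=5 (Denby, w=15) cum 138
⇒ x* = 5
y-coordinate, sorted with cumulative weight:
  y=2 (Elwood, w=2) cum 2
  y=4 (Brookfield, w=11) cum 13
  y=7 (Calder, w=55) cum 68
  y=8 (Denby, w=15) cum 83  ← median
  y=9 (Ashton, w=55) cum 138
⇒ y* = 8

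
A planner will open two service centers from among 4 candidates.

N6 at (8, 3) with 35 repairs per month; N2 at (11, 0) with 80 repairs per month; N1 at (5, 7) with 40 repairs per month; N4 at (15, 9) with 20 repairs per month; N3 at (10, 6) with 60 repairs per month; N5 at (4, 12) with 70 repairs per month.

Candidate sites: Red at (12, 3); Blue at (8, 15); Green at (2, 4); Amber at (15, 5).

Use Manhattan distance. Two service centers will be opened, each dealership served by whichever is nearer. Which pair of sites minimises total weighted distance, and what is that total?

Evaluate every pair (each demand assigned to the nearer of the two):
  {Red, Blue}: total = 1870
  {Red, Green}: total = 1880
  {Green, Amber}: total = 2345
  {Blue, Amber}: total = 2405
  {Red, Amber}: total = 2470
  {Blue, Green}: total = 2875
Best pair: {Red, Blue} with total 1870.

{Red, Blue}, total 1870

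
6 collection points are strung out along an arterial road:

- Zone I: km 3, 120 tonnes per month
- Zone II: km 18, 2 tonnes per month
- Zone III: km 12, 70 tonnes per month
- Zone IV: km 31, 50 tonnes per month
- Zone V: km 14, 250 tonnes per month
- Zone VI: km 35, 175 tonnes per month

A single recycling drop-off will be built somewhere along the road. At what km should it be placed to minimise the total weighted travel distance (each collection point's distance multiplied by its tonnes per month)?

For a sum of weighted absolute distances on a line, the optimum is the weighted median (not the mean). Total weight W = 667; half-weight = 333.5.
Sort by position and accumulate weight:
  km 3 (Zone I, w=120) → cum 120
  km 12 (Zone III, w=70) → cum 190
  km 14 (Zone V, w=250) → cum 440  ≥ 333.5 → median here
  km 18 (Zone II, w=2) → cum 442
  km 31 (Zone IV, w=50) → cum 492
  km 35 (Zone VI, w=175) → cum 667
Optimal location: km 14.

x = 14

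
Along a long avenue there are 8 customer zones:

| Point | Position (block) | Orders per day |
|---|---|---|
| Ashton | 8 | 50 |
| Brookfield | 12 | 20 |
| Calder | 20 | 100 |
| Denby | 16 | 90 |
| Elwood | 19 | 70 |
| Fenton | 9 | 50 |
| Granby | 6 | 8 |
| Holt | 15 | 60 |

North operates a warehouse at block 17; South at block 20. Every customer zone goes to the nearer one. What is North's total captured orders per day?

278

The indifferent point is the midpoint (17+20)/2 = 18.5; customer zones left of it (closer to North at 17) go to North, those right go to South.
  Granby at 6 (w=8) → North
  Ashton at 8 (w=50) → North
  Fenton at 9 (w=50) → North
  Brookfield at 12 (w=20) → North
  Holt at 15 (w=60) → North
  Denby at 16 (w=90) → North
  Elwood at 19 (w=70) → South
  Calder at 20 (w=100) → South
North captures 278; South captures 170.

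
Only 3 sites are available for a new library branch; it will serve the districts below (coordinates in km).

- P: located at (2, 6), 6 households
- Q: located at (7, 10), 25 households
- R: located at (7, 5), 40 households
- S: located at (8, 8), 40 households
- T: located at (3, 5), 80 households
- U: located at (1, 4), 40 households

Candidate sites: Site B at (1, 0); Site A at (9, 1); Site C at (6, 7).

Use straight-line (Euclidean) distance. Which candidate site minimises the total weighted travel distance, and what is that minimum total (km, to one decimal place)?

Site C, total 804.4 km

Total weighted distance at each candidate:
  Site B (1, 0): total = 1656.5
  Site A (9, 1): total = 1662.5
  Site C (6, 7): total = 804.4
Minimum is at Site C with total 804.4 km.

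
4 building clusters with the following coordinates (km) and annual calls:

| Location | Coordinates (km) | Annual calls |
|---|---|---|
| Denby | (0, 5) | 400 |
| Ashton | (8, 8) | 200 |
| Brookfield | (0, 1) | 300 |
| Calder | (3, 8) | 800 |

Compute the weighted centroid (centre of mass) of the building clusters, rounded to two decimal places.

(2.35, 6.06)

The minimiser of Σwᵢ‖p−pᵢ‖² is the weighted centroid p* = (Σwᵢpᵢ)/(Σwᵢ).
Σwᵢ = 1700.
Σwᵢxᵢ = 400·0 + 200·8 + 300·0 + 800·3 = 4000.
Σwᵢyᵢ = 400·5 + 200·8 + 300·1 + 800·8 = 10300.
x* = 4000/1700 = 2.35, y* = 10300/1700 = 6.06.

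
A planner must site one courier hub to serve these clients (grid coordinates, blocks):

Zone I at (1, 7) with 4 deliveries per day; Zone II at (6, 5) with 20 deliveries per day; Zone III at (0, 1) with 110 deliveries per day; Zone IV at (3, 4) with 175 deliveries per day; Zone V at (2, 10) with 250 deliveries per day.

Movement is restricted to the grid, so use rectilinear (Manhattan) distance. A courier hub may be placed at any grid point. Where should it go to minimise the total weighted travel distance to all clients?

(2, 4)

Manhattan distance separates: Σwᵢ(|x−xᵢ|+|y−yᵢ|) = Σwᵢ|x−xᵢ| + Σwᵢ|y−yᵢ|, so x and y are optimised independently as 1-D weighted medians.
Total weight W = 559; half = 279.5.
x-coordinate, sorted with cumulative weight:
  x=0 (Zone III, w=110) cum 110
  x=1 (Zone I, w=4) cum 114
  x=2 (Zone V, w=250) cum 364  ← median
  x=3 (Zone IV, w=175) cum 539
  x=6 (Zone II, w=20) cum 559
⇒ x* = 2
y-coordinate, sorted with cumulative weight:
  y=1 (Zone III, w=110) cum 110
  y=4 (Zone IV, w=175) cum 285  ← median
  y=5 (Zone II, w=20) cum 305
  y=7 (Zone I, w=4) cum 309
  y=10 (Zone V, w=250) cum 559
⇒ y* = 4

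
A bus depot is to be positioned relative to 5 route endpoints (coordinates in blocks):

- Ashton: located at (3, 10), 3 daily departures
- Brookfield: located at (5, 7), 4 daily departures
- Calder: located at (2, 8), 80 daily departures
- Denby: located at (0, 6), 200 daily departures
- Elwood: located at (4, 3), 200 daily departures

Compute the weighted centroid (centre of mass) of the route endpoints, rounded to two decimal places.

(2.03, 5.13)

The minimiser of Σwᵢ‖p−pᵢ‖² is the weighted centroid p* = (Σwᵢpᵢ)/(Σwᵢ).
Σwᵢ = 487.
Σwᵢxᵢ = 3·3 + 4·5 + 80·2 + 200·0 + 200·4 = 989.
Σwᵢyᵢ = 3·10 + 4·7 + 80·8 + 200·6 + 200·3 = 2498.
x* = 989/487 = 2.03, y* = 2498/487 = 5.13.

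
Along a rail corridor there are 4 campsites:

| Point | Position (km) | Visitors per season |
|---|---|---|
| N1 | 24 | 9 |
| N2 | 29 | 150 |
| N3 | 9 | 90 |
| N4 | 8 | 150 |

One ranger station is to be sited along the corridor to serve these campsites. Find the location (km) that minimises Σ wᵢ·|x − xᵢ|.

For a sum of weighted absolute distances on a line, the optimum is the weighted median (not the mean). Total weight W = 399; half-weight = 199.5.
Sort by position and accumulate weight:
  km 8 (N4, w=150) → cum 150
  km 9 (N3, w=90) → cum 240  ≥ 199.5 → median here
  km 24 (N1, w=9) → cum 249
  km 29 (N2, w=150) → cum 399
Optimal location: km 9.

x = 9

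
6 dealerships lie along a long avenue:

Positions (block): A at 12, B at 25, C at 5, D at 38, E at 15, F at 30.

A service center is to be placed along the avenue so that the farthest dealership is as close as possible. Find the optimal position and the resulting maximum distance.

location 21.5, max distance 16.5

The 1-center on a line is the midpoint of the two extreme points: leftmost at 5, rightmost at 38.
Optimal location = (5 + 38)/2 = 21.5; maximum distance = (38 − 5)/2 = 16.5.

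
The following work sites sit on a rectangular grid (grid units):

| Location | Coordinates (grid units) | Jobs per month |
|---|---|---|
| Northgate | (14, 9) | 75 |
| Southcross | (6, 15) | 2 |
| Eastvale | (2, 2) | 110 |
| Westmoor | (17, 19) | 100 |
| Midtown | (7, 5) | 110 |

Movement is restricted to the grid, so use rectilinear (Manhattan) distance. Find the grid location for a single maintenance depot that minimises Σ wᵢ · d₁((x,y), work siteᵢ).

Manhattan distance separates: Σwᵢ(|x−xᵢ|+|y−yᵢ|) = Σwᵢ|x−xᵢ| + Σwᵢ|y−yᵢ|, so x and y are optimised independently as 1-D weighted medians.
Total weight W = 397; half = 198.5.
x-coordinate, sorted with cumulative weight:
  x=2 (Eastvale, w=110) cum 110
  x=6 (Southcross, w=2) cum 112
  x=7 (Midtown, w=110) cum 222  ← median
  x=14 (Northgate, w=75) cum 297
  x=17 (Westmoor, w=100) cum 397
⇒ x* = 7
y-coordinate, sorted with cumulative weight:
  y=2 (Eastvale, w=110) cum 110
  y=5 (Midtown, w=110) cum 220  ← median
  y=9 (Northgate, w=75) cum 295
  y=15 (Southcross, w=2) cum 297
  y=19 (Westmoor, w=100) cum 397
⇒ y* = 5

(7, 5)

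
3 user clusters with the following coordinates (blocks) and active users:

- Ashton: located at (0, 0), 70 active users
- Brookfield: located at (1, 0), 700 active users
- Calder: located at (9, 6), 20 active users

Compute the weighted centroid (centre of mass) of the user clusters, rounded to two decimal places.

The minimiser of Σwᵢ‖p−pᵢ‖² is the weighted centroid p* = (Σwᵢpᵢ)/(Σwᵢ).
Σwᵢ = 790.
Σwᵢxᵢ = 70·0 + 700·1 + 20·9 = 880.
Σwᵢyᵢ = 70·0 + 700·0 + 20·6 = 120.
x* = 880/790 = 1.11, y* = 120/790 = 0.15.

(1.11, 0.15)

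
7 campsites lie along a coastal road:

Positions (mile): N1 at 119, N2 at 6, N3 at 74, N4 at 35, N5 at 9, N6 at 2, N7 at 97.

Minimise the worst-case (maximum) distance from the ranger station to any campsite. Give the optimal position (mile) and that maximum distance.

The 1-center on a line is the midpoint of the two extreme points: leftmost at 2, rightmost at 119.
Optimal location = (2 + 119)/2 = 60.5; maximum distance = (119 − 2)/2 = 58.5.

location 60.5, max distance 58.5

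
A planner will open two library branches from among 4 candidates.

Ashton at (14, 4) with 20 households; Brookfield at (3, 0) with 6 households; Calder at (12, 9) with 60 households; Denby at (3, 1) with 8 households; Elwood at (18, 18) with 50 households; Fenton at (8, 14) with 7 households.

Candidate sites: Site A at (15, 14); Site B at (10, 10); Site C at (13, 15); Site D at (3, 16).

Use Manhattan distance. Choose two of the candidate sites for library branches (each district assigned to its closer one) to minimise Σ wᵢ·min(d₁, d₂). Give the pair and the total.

{Site A, Site B}, total 1002

Evaluate every pair (each demand assigned to the nearer of the two):
  {Site A, Site B}: total = 1002
  {Site B, Site C}: total = 1052
  {Site A, Site D}: total = 1315
  {Site C, Site D}: total = 1318
  {Site A, Site C}: total = 1374
  {Site B, Site D}: total = 1438
Best pair: {Site A, Site B} with total 1002.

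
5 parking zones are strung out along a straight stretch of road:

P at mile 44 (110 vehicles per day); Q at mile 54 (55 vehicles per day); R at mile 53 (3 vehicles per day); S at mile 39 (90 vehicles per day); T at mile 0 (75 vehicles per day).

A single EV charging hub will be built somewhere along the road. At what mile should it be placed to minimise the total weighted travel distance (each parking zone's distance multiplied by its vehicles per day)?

For a sum of weighted absolute distances on a line, the optimum is the weighted median (not the mean). Total weight W = 333; half-weight = 166.5.
Sort by position and accumulate weight:
  mile 0 (T, w=75) → cum 75
  mile 39 (S, w=90) → cum 165
  mile 44 (P, w=110) → cum 275  ≥ 166.5 → median here
  mile 53 (R, w=3) → cum 278
  mile 54 (Q, w=55) → cum 333
Optimal location: mile 44.

x = 44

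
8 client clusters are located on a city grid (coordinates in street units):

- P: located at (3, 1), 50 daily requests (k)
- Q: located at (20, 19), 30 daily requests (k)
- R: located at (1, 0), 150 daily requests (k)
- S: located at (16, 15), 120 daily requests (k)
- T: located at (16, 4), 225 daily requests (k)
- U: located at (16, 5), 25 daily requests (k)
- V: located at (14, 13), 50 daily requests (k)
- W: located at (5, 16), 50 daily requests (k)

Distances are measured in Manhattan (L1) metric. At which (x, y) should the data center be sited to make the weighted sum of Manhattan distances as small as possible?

(16, 4)

Manhattan distance separates: Σwᵢ(|x−xᵢ|+|y−yᵢ|) = Σwᵢ|x−xᵢ| + Σwᵢ|y−yᵢ|, so x and y are optimised independently as 1-D weighted medians.
Total weight W = 700; half = 350.
x-coordinate, sorted with cumulative weight:
  x=1 (R, w=150) cum 150
  x=3 (P, w=50) cum 200
  x=5 (W, w=50) cum 250
  x=14 (V, w=50) cum 300
  x=16 (S, w=120) cum 420  ← median
  x=16 (T, w=225) cum 645
  x=16 (U, w=25) cum 670
  x=20 (Q, w=30) cum 700
⇒ x* = 16
y-coordinate, sorted with cumulative weight:
  y=0 (R, w=150) cum 150
  y=1 (P, w=50) cum 200
  y=4 (T, w=225) cum 425  ← median
  y=5 (U, w=25) cum 450
  y=13 (V, w=50) cum 500
  y=15 (S, w=120) cum 620
  y=16 (W, w=50) cum 670
  y=19 (Q, w=30) cum 700
⇒ y* = 4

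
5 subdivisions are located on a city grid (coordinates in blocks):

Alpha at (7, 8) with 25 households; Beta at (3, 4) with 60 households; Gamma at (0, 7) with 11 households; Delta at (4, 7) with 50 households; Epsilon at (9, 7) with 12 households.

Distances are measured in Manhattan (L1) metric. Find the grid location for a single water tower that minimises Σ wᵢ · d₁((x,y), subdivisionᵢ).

Manhattan distance separates: Σwᵢ(|x−xᵢ|+|y−yᵢ|) = Σwᵢ|x−xᵢ| + Σwᵢ|y−yᵢ|, so x and y are optimised independently as 1-D weighted medians.
Total weight W = 158; half = 79.
x-coordinate, sorted with cumulative weight:
  x=0 (Gamma, w=11) cum 11
  x=3 (Beta, w=60) cum 71
  x=4 (Delta, w=50) cum 121  ← median
  x=7 (Alpha, w=25) cum 146
  x=9 (Epsilon, w=12) cum 158
⇒ x* = 4
y-coordinate, sorted with cumulative weight:
  y=4 (Beta, w=60) cum 60
  y=7 (Gamma, w=11) cum 71
  y=7 (Delta, w=50) cum 121  ← median
  y=7 (Epsilon, w=12) cum 133
  y=8 (Alpha, w=25) cum 158
⇒ y* = 7

(4, 7)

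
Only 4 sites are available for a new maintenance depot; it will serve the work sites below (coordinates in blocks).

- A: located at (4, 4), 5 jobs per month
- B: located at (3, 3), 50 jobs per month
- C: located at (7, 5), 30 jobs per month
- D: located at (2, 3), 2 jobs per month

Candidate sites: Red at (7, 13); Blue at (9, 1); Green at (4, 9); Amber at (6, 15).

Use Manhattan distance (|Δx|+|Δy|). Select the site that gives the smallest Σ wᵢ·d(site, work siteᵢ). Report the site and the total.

Green, total 601 blocks

Total weighted distance at each candidate:
  Red (7, 13): total = 1030
  Blue (9, 1): total = 638
  Green (4, 9): total = 601
  Amber (6, 15): total = 1177
Minimum is at Green with total 601 blocks.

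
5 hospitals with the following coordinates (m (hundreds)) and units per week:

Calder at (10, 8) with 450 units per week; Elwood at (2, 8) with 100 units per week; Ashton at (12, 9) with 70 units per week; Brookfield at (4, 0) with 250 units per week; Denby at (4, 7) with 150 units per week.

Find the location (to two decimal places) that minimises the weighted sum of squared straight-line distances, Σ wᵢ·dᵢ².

The minimiser of Σwᵢ‖p−pᵢ‖² is the weighted centroid p* = (Σwᵢpᵢ)/(Σwᵢ).
Σwᵢ = 1020.
Σwᵢxᵢ = 450·10 + 100·2 + 70·12 + 250·4 + 150·4 = 7140.
Σwᵢyᵢ = 450·8 + 100·8 + 70·9 + 250·0 + 150·7 = 6080.
x* = 7140/1020 = 7.00, y* = 6080/1020 = 5.96.

(7.00, 5.96)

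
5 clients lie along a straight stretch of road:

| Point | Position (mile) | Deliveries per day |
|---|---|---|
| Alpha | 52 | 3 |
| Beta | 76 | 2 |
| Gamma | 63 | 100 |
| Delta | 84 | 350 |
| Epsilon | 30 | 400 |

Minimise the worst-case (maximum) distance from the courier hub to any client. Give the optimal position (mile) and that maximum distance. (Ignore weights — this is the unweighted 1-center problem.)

location 57, max distance 27

The 1-center on a line is the midpoint of the two extreme points: leftmost at 30, rightmost at 84.
Optimal location = (30 + 84)/2 = 57; maximum distance = (84 − 30)/2 = 27.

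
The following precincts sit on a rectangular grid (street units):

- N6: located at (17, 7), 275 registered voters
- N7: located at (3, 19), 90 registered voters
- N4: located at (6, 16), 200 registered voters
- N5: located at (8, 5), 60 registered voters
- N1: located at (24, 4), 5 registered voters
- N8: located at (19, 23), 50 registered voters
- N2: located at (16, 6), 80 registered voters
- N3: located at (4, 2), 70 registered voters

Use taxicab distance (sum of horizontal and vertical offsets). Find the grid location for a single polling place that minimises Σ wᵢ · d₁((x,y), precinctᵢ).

Manhattan distance separates: Σwᵢ(|x−xᵢ|+|y−yᵢ|) = Σwᵢ|x−xᵢ| + Σwᵢ|y−yᵢ|, so x and y are optimised independently as 1-D weighted medians.
Total weight W = 830; half = 415.
x-coordinate, sorted with cumulative weight:
  x=3 (N7, w=90) cum 90
  x=4 (N3, w=70) cum 160
  x=6 (N4, w=200) cum 360
  x=8 (N5, w=60) cum 420  ← median
  x=16 (N2, w=80) cum 500
  x=17 (N6, w=275) cum 775
  x=19 (N8, w=50) cum 825
  x=24 (N1, w=5) cum 830
⇒ x* = 8
y-coordinate, sorted with cumulative weight:
  y=2 (N3, w=70) cum 70
  y=4 (N1, w=5) cum 75
  y=5 (N5, w=60) cum 135
  y=6 (N2, w=80) cum 215
  y=7 (N6, w=275) cum 490  ← median
  y=16 (N4, w=200) cum 690
  y=19 (N7, w=90) cum 780
  y=23 (N8, w=50) cum 830
⇒ y* = 7

(8, 7)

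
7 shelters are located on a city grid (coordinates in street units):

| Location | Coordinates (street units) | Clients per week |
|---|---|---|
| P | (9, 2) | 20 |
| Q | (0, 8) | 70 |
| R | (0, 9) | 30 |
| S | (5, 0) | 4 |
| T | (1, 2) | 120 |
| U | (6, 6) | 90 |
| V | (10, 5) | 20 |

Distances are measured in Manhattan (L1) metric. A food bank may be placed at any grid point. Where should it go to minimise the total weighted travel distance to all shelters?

(1, 6)

Manhattan distance separates: Σwᵢ(|x−xᵢ|+|y−yᵢ|) = Σwᵢ|x−xᵢ| + Σwᵢ|y−yᵢ|, so x and y are optimised independently as 1-D weighted medians.
Total weight W = 354; half = 177.
x-coordinate, sorted with cumulative weight:
  x=0 (Q, w=70) cum 70
  x=0 (R, w=30) cum 100
  x=1 (T, w=120) cum 220  ← median
  x=5 (S, w=4) cum 224
  x=6 (U, w=90) cum 314
  x=9 (P, w=20) cum 334
  x=10 (V, w=20) cum 354
⇒ x* = 1
y-coordinate, sorted with cumulative weight:
  y=0 (S, w=4) cum 4
  y=2 (P, w=20) cum 24
  y=2 (T, w=120) cum 144
  y=5 (V, w=20) cum 164
  y=6 (U, w=90) cum 254  ← median
  y=8 (Q, w=70) cum 324
  y=9 (R, w=30) cum 354
⇒ y* = 6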